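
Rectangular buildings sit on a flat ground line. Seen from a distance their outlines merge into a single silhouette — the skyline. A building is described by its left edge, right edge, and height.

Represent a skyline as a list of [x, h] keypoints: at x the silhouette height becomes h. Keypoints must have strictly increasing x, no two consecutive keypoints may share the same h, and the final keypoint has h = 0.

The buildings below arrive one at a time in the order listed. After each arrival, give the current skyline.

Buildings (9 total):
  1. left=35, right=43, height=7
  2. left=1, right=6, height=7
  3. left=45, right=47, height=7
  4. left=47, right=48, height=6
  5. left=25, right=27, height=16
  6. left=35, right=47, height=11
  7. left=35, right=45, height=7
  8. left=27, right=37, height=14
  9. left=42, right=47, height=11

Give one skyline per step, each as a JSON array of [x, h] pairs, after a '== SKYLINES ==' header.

== SKYLINES ==
[[35,7],[43,0]]
[[1,7],[6,0],[35,7],[43,0]]
[[1,7],[6,0],[35,7],[43,0],[45,7],[47,0]]
[[1,7],[6,0],[35,7],[43,0],[45,7],[47,6],[48,0]]
[[1,7],[6,0],[25,16],[27,0],[35,7],[43,0],[45,7],[47,6],[48,0]]
[[1,7],[6,0],[25,16],[27,0],[35,11],[47,6],[48,0]]
[[1,7],[6,0],[25,16],[27,0],[35,11],[47,6],[48,0]]
[[1,7],[6,0],[25,16],[27,14],[37,11],[47,6],[48,0]]
[[1,7],[6,0],[25,16],[27,14],[37,11],[47,6],[48,0]]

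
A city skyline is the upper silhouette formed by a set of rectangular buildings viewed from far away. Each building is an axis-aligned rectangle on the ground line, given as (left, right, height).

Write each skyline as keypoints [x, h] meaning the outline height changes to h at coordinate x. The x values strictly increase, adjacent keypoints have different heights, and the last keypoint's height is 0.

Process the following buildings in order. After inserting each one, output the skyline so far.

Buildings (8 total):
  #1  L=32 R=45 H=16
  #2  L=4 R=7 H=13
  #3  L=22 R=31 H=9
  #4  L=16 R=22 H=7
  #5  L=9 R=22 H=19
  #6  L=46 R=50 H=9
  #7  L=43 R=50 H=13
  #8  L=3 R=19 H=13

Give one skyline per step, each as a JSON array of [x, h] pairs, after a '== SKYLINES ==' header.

== SKYLINES ==
[[32,16],[45,0]]
[[4,13],[7,0],[32,16],[45,0]]
[[4,13],[7,0],[22,9],[31,0],[32,16],[45,0]]
[[4,13],[7,0],[16,7],[22,9],[31,0],[32,16],[45,0]]
[[4,13],[7,0],[9,19],[22,9],[31,0],[32,16],[45,0]]
[[4,13],[7,0],[9,19],[22,9],[31,0],[32,16],[45,0],[46,9],[50,0]]
[[4,13],[7,0],[9,19],[22,9],[31,0],[32,16],[45,13],[50,0]]
[[3,13],[9,19],[22,9],[31,0],[32,16],[45,13],[50,0]]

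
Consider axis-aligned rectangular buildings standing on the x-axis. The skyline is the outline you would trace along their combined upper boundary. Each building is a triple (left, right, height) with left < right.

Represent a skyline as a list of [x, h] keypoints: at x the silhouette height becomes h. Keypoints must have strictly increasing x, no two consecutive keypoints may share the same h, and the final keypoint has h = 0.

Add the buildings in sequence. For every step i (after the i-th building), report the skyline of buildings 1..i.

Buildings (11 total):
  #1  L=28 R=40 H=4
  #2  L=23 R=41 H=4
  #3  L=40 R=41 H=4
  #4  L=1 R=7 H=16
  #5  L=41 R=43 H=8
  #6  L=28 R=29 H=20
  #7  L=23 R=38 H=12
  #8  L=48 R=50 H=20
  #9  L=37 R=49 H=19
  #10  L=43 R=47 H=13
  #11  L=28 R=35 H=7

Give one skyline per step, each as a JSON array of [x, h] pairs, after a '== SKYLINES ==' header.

== SKYLINES ==
[[28,4],[40,0]]
[[23,4],[41,0]]
[[23,4],[41,0]]
[[1,16],[7,0],[23,4],[41,0]]
[[1,16],[7,0],[23,4],[41,8],[43,0]]
[[1,16],[7,0],[23,4],[28,20],[29,4],[41,8],[43,0]]
[[1,16],[7,0],[23,12],[28,20],[29,12],[38,4],[41,8],[43,0]]
[[1,16],[7,0],[23,12],[28,20],[29,12],[38,4],[41,8],[43,0],[48,20],[50,0]]
[[1,16],[7,0],[23,12],[28,20],[29,12],[37,19],[48,20],[50,0]]
[[1,16],[7,0],[23,12],[28,20],[29,12],[37,19],[48,20],[50,0]]
[[1,16],[7,0],[23,12],[28,20],[29,12],[37,19],[48,20],[50,0]]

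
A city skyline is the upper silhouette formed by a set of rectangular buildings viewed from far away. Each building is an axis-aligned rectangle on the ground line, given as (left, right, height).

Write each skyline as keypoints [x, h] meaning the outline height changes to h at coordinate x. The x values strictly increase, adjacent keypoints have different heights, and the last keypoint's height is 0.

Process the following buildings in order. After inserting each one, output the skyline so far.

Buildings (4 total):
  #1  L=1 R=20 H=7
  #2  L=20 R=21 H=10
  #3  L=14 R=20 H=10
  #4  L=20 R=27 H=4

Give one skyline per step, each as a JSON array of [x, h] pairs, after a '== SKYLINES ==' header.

== SKYLINES ==
[[1,7],[20,0]]
[[1,7],[20,10],[21,0]]
[[1,7],[14,10],[21,0]]
[[1,7],[14,10],[21,4],[27,0]]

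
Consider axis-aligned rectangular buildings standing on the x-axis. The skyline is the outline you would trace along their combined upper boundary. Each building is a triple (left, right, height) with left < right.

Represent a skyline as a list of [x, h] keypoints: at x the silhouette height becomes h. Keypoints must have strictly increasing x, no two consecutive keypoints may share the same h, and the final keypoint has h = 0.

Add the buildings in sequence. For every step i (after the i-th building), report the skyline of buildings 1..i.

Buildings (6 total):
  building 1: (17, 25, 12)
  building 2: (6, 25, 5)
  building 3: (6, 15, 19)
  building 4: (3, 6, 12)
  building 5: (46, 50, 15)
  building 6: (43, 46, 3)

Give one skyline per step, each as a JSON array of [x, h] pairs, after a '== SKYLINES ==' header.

== SKYLINES ==
[[17,12],[25,0]]
[[6,5],[17,12],[25,0]]
[[6,19],[15,5],[17,12],[25,0]]
[[3,12],[6,19],[15,5],[17,12],[25,0]]
[[3,12],[6,19],[15,5],[17,12],[25,0],[46,15],[50,0]]
[[3,12],[6,19],[15,5],[17,12],[25,0],[43,3],[46,15],[50,0]]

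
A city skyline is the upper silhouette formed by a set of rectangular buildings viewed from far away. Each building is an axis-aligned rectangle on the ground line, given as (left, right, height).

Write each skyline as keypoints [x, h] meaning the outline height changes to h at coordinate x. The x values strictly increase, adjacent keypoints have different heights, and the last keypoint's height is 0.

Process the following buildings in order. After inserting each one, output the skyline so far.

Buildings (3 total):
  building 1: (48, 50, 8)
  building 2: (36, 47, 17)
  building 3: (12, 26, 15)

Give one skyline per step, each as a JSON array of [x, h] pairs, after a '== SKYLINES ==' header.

== SKYLINES ==
[[48,8],[50,0]]
[[36,17],[47,0],[48,8],[50,0]]
[[12,15],[26,0],[36,17],[47,0],[48,8],[50,0]]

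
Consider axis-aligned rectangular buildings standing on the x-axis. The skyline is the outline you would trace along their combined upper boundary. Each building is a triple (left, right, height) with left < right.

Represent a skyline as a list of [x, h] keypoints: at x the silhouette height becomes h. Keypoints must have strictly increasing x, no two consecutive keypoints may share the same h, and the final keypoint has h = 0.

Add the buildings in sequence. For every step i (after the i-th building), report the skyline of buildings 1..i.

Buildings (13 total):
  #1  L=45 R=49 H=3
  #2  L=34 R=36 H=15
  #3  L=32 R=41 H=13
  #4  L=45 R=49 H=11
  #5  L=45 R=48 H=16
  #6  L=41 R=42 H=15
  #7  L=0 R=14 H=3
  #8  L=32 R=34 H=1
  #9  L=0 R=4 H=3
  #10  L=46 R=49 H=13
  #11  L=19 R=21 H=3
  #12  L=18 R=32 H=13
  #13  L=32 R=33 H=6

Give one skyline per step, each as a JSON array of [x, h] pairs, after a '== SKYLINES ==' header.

== SKYLINES ==
[[45,3],[49,0]]
[[34,15],[36,0],[45,3],[49,0]]
[[32,13],[34,15],[36,13],[41,0],[45,3],[49,0]]
[[32,13],[34,15],[36,13],[41,0],[45,11],[49,0]]
[[32,13],[34,15],[36,13],[41,0],[45,16],[48,11],[49,0]]
[[32,13],[34,15],[36,13],[41,15],[42,0],[45,16],[48,11],[49,0]]
[[0,3],[14,0],[32,13],[34,15],[36,13],[41,15],[42,0],[45,16],[48,11],[49,0]]
[[0,3],[14,0],[32,13],[34,15],[36,13],[41,15],[42,0],[45,16],[48,11],[49,0]]
[[0,3],[14,0],[32,13],[34,15],[36,13],[41,15],[42,0],[45,16],[48,11],[49,0]]
[[0,3],[14,0],[32,13],[34,15],[36,13],[41,15],[42,0],[45,16],[48,13],[49,0]]
[[0,3],[14,0],[19,3],[21,0],[32,13],[34,15],[36,13],[41,15],[42,0],[45,16],[48,13],[49,0]]
[[0,3],[14,0],[18,13],[34,15],[36,13],[41,15],[42,0],[45,16],[48,13],[49,0]]
[[0,3],[14,0],[18,13],[34,15],[36,13],[41,15],[42,0],[45,16],[48,13],[49,0]]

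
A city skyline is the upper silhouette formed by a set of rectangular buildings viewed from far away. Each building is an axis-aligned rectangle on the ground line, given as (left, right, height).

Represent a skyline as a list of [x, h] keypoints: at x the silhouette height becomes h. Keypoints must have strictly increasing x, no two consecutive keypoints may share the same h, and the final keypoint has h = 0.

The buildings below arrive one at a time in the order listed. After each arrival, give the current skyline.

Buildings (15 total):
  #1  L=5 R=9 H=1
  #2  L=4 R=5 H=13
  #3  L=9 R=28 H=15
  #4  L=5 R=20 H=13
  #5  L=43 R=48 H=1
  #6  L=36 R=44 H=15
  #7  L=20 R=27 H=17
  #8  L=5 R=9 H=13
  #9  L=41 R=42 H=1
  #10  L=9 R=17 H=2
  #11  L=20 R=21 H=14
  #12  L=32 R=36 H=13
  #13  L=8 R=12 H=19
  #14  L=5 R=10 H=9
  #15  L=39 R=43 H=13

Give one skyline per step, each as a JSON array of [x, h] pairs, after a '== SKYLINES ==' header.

== SKYLINES ==
[[5,1],[9,0]]
[[4,13],[5,1],[9,0]]
[[4,13],[5,1],[9,15],[28,0]]
[[4,13],[9,15],[28,0]]
[[4,13],[9,15],[28,0],[43,1],[48,0]]
[[4,13],[9,15],[28,0],[36,15],[44,1],[48,0]]
[[4,13],[9,15],[20,17],[27,15],[28,0],[36,15],[44,1],[48,0]]
[[4,13],[9,15],[20,17],[27,15],[28,0],[36,15],[44,1],[48,0]]
[[4,13],[9,15],[20,17],[27,15],[28,0],[36,15],[44,1],[48,0]]
[[4,13],[9,15],[20,17],[27,15],[28,0],[36,15],[44,1],[48,0]]
[[4,13],[9,15],[20,17],[27,15],[28,0],[36,15],[44,1],[48,0]]
[[4,13],[9,15],[20,17],[27,15],[28,0],[32,13],[36,15],[44,1],[48,0]]
[[4,13],[8,19],[12,15],[20,17],[27,15],[28,0],[32,13],[36,15],[44,1],[48,0]]
[[4,13],[8,19],[12,15],[20,17],[27,15],[28,0],[32,13],[36,15],[44,1],[48,0]]
[[4,13],[8,19],[12,15],[20,17],[27,15],[28,0],[32,13],[36,15],[44,1],[48,0]]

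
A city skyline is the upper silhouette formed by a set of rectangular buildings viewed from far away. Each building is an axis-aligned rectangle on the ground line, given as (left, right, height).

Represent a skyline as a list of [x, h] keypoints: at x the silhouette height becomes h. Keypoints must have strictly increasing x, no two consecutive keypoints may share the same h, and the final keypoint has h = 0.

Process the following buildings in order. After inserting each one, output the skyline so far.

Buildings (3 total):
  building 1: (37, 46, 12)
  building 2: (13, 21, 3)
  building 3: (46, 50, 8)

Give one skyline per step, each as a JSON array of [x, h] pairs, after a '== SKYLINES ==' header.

== SKYLINES ==
[[37,12],[46,0]]
[[13,3],[21,0],[37,12],[46,0]]
[[13,3],[21,0],[37,12],[46,8],[50,0]]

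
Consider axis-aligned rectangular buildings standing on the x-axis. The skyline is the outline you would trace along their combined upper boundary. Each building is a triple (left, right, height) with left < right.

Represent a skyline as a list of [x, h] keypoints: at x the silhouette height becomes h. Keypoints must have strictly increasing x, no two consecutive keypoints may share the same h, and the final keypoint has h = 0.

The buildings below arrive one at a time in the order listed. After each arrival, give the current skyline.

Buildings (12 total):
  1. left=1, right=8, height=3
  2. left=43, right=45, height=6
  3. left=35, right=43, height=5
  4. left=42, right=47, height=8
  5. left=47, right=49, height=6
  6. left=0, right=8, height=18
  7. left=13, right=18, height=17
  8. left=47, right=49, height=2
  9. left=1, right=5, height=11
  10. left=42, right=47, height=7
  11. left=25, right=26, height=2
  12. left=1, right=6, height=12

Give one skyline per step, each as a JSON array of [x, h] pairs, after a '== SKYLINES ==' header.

== SKYLINES ==
[[1,3],[8,0]]
[[1,3],[8,0],[43,6],[45,0]]
[[1,3],[8,0],[35,5],[43,6],[45,0]]
[[1,3],[8,0],[35,5],[42,8],[47,0]]
[[1,3],[8,0],[35,5],[42,8],[47,6],[49,0]]
[[0,18],[8,0],[35,5],[42,8],[47,6],[49,0]]
[[0,18],[8,0],[13,17],[18,0],[35,5],[42,8],[47,6],[49,0]]
[[0,18],[8,0],[13,17],[18,0],[35,5],[42,8],[47,6],[49,0]]
[[0,18],[8,0],[13,17],[18,0],[35,5],[42,8],[47,6],[49,0]]
[[0,18],[8,0],[13,17],[18,0],[35,5],[42,8],[47,6],[49,0]]
[[0,18],[8,0],[13,17],[18,0],[25,2],[26,0],[35,5],[42,8],[47,6],[49,0]]
[[0,18],[8,0],[13,17],[18,0],[25,2],[26,0],[35,5],[42,8],[47,6],[49,0]]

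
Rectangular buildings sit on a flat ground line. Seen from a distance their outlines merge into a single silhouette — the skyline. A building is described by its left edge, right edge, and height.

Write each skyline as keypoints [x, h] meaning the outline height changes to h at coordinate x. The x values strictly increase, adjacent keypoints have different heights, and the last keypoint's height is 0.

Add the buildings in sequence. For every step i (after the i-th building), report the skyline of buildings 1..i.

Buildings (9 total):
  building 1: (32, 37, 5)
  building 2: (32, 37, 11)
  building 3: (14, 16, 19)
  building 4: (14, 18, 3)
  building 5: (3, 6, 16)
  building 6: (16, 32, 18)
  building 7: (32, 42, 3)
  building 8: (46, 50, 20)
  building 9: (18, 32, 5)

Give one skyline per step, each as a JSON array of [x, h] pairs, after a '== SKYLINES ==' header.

== SKYLINES ==
[[32,5],[37,0]]
[[32,11],[37,0]]
[[14,19],[16,0],[32,11],[37,0]]
[[14,19],[16,3],[18,0],[32,11],[37,0]]
[[3,16],[6,0],[14,19],[16,3],[18,0],[32,11],[37,0]]
[[3,16],[6,0],[14,19],[16,18],[32,11],[37,0]]
[[3,16],[6,0],[14,19],[16,18],[32,11],[37,3],[42,0]]
[[3,16],[6,0],[14,19],[16,18],[32,11],[37,3],[42,0],[46,20],[50,0]]
[[3,16],[6,0],[14,19],[16,18],[32,11],[37,3],[42,0],[46,20],[50,0]]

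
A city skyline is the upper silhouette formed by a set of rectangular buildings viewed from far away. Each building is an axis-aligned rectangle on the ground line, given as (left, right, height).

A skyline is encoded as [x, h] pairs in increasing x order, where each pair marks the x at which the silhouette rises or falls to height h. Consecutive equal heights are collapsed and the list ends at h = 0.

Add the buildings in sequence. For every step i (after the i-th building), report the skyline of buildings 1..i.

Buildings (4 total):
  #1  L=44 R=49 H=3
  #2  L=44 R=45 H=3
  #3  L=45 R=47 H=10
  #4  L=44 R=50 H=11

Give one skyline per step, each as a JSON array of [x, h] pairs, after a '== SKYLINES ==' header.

== SKYLINES ==
[[44,3],[49,0]]
[[44,3],[49,0]]
[[44,3],[45,10],[47,3],[49,0]]
[[44,11],[50,0]]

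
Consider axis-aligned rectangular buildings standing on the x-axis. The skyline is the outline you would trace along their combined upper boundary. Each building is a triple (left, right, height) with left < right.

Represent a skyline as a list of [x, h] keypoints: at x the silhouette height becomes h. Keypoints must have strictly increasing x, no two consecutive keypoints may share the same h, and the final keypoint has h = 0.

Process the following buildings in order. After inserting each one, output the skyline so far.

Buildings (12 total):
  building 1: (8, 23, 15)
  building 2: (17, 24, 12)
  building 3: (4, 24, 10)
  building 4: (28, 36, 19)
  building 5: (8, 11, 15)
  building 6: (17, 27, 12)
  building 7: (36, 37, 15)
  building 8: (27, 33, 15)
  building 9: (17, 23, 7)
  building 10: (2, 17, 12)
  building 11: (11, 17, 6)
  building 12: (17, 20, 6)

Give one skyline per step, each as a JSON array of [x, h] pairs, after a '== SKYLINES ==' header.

== SKYLINES ==
[[8,15],[23,0]]
[[8,15],[23,12],[24,0]]
[[4,10],[8,15],[23,12],[24,0]]
[[4,10],[8,15],[23,12],[24,0],[28,19],[36,0]]
[[4,10],[8,15],[23,12],[24,0],[28,19],[36,0]]
[[4,10],[8,15],[23,12],[27,0],[28,19],[36,0]]
[[4,10],[8,15],[23,12],[27,0],[28,19],[36,15],[37,0]]
[[4,10],[8,15],[23,12],[27,15],[28,19],[36,15],[37,0]]
[[4,10],[8,15],[23,12],[27,15],[28,19],[36,15],[37,0]]
[[2,12],[8,15],[23,12],[27,15],[28,19],[36,15],[37,0]]
[[2,12],[8,15],[23,12],[27,15],[28,19],[36,15],[37,0]]
[[2,12],[8,15],[23,12],[27,15],[28,19],[36,15],[37,0]]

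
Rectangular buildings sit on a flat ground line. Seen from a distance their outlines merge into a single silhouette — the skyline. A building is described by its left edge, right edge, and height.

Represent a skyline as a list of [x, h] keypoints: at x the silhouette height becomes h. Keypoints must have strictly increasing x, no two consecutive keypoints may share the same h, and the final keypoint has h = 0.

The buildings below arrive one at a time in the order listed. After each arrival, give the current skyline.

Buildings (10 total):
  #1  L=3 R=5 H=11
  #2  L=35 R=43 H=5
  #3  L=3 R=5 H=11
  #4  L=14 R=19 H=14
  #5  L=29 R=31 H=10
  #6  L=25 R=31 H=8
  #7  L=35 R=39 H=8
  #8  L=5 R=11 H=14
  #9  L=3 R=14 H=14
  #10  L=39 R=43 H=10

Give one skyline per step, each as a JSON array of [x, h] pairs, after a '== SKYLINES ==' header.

== SKYLINES ==
[[3,11],[5,0]]
[[3,11],[5,0],[35,5],[43,0]]
[[3,11],[5,0],[35,5],[43,0]]
[[3,11],[5,0],[14,14],[19,0],[35,5],[43,0]]
[[3,11],[5,0],[14,14],[19,0],[29,10],[31,0],[35,5],[43,0]]
[[3,11],[5,0],[14,14],[19,0],[25,8],[29,10],[31,0],[35,5],[43,0]]
[[3,11],[5,0],[14,14],[19,0],[25,8],[29,10],[31,0],[35,8],[39,5],[43,0]]
[[3,11],[5,14],[11,0],[14,14],[19,0],[25,8],[29,10],[31,0],[35,8],[39,5],[43,0]]
[[3,14],[19,0],[25,8],[29,10],[31,0],[35,8],[39,5],[43,0]]
[[3,14],[19,0],[25,8],[29,10],[31,0],[35,8],[39,10],[43,0]]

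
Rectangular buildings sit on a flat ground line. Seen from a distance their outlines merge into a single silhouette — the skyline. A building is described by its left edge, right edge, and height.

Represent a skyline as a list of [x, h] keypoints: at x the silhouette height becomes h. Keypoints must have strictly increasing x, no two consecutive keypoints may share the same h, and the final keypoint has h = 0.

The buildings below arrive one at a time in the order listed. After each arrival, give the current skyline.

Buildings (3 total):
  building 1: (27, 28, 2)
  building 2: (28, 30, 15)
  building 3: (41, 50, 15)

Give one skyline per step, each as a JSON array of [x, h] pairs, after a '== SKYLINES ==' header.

== SKYLINES ==
[[27,2],[28,0]]
[[27,2],[28,15],[30,0]]
[[27,2],[28,15],[30,0],[41,15],[50,0]]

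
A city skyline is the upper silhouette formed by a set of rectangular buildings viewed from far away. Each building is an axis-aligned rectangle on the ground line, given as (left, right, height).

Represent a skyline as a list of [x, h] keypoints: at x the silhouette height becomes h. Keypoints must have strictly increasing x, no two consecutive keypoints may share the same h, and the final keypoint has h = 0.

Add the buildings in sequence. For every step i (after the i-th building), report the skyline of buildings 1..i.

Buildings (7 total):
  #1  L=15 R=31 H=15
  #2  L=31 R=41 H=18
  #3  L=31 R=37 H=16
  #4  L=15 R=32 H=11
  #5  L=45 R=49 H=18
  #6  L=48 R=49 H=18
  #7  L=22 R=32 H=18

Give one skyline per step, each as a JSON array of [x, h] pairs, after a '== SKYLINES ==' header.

== SKYLINES ==
[[15,15],[31,0]]
[[15,15],[31,18],[41,0]]
[[15,15],[31,18],[41,0]]
[[15,15],[31,18],[41,0]]
[[15,15],[31,18],[41,0],[45,18],[49,0]]
[[15,15],[31,18],[41,0],[45,18],[49,0]]
[[15,15],[22,18],[41,0],[45,18],[49,0]]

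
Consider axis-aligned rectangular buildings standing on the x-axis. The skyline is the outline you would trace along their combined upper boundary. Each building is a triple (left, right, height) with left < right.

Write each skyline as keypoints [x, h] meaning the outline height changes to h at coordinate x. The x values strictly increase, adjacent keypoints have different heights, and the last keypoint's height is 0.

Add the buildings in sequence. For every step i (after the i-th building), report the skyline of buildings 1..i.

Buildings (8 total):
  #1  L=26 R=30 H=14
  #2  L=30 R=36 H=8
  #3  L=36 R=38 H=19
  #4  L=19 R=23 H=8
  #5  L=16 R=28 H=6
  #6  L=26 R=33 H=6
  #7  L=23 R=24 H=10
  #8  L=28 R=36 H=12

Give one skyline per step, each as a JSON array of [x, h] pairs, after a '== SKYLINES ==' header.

== SKYLINES ==
[[26,14],[30,0]]
[[26,14],[30,8],[36,0]]
[[26,14],[30,8],[36,19],[38,0]]
[[19,8],[23,0],[26,14],[30,8],[36,19],[38,0]]
[[16,6],[19,8],[23,6],[26,14],[30,8],[36,19],[38,0]]
[[16,6],[19,8],[23,6],[26,14],[30,8],[36,19],[38,0]]
[[16,6],[19,8],[23,10],[24,6],[26,14],[30,8],[36,19],[38,0]]
[[16,6],[19,8],[23,10],[24,6],[26,14],[30,12],[36,19],[38,0]]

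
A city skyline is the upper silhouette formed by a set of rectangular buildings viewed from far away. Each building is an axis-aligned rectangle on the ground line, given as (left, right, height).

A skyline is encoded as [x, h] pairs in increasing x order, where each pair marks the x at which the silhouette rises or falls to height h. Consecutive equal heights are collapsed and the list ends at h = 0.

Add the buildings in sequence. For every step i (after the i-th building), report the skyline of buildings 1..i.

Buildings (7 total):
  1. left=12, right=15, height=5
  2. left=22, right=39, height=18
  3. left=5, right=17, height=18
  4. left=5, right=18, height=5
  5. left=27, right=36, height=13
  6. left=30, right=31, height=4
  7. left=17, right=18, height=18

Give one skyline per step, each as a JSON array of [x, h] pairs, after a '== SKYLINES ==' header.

== SKYLINES ==
[[12,5],[15,0]]
[[12,5],[15,0],[22,18],[39,0]]
[[5,18],[17,0],[22,18],[39,0]]
[[5,18],[17,5],[18,0],[22,18],[39,0]]
[[5,18],[17,5],[18,0],[22,18],[39,0]]
[[5,18],[17,5],[18,0],[22,18],[39,0]]
[[5,18],[18,0],[22,18],[39,0]]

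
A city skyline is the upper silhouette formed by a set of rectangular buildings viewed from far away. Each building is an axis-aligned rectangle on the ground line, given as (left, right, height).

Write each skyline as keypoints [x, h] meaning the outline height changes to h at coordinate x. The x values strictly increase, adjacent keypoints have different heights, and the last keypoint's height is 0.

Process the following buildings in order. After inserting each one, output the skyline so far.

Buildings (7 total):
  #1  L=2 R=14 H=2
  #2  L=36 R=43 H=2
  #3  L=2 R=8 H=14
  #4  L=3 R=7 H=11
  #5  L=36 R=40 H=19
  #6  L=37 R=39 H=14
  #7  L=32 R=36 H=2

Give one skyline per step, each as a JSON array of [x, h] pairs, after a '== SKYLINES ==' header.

== SKYLINES ==
[[2,2],[14,0]]
[[2,2],[14,0],[36,2],[43,0]]
[[2,14],[8,2],[14,0],[36,2],[43,0]]
[[2,14],[8,2],[14,0],[36,2],[43,0]]
[[2,14],[8,2],[14,0],[36,19],[40,2],[43,0]]
[[2,14],[8,2],[14,0],[36,19],[40,2],[43,0]]
[[2,14],[8,2],[14,0],[32,2],[36,19],[40,2],[43,0]]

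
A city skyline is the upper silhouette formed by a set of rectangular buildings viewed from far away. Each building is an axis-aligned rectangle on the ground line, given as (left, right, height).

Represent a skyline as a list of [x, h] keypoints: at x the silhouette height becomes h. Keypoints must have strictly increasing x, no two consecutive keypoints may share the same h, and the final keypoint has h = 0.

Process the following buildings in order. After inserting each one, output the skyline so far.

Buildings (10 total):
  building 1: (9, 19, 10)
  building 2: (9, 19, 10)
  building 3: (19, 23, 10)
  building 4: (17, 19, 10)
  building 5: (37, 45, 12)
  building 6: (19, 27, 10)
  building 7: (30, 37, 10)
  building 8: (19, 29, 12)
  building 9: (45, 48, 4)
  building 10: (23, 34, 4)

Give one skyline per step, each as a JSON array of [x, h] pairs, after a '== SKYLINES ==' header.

== SKYLINES ==
[[9,10],[19,0]]
[[9,10],[19,0]]
[[9,10],[23,0]]
[[9,10],[23,0]]
[[9,10],[23,0],[37,12],[45,0]]
[[9,10],[27,0],[37,12],[45,0]]
[[9,10],[27,0],[30,10],[37,12],[45,0]]
[[9,10],[19,12],[29,0],[30,10],[37,12],[45,0]]
[[9,10],[19,12],[29,0],[30,10],[37,12],[45,4],[48,0]]
[[9,10],[19,12],[29,4],[30,10],[37,12],[45,4],[48,0]]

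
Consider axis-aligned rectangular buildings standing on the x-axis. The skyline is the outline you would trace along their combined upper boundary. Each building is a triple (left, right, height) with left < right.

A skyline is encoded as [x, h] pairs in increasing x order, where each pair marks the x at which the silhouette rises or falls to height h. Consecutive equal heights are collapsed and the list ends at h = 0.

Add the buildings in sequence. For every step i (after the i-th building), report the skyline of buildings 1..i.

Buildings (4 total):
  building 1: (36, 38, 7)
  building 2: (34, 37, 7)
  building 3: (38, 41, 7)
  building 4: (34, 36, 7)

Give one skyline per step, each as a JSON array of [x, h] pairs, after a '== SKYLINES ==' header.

== SKYLINES ==
[[36,7],[38,0]]
[[34,7],[38,0]]
[[34,7],[41,0]]
[[34,7],[41,0]]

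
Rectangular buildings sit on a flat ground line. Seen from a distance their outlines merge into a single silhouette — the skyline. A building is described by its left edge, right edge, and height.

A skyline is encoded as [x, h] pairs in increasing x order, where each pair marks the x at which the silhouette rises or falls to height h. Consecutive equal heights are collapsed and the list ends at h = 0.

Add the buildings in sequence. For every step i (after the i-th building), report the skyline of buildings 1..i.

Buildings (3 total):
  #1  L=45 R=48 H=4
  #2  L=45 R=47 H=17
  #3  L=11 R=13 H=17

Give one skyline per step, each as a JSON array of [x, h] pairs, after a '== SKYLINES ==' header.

== SKYLINES ==
[[45,4],[48,0]]
[[45,17],[47,4],[48,0]]
[[11,17],[13,0],[45,17],[47,4],[48,0]]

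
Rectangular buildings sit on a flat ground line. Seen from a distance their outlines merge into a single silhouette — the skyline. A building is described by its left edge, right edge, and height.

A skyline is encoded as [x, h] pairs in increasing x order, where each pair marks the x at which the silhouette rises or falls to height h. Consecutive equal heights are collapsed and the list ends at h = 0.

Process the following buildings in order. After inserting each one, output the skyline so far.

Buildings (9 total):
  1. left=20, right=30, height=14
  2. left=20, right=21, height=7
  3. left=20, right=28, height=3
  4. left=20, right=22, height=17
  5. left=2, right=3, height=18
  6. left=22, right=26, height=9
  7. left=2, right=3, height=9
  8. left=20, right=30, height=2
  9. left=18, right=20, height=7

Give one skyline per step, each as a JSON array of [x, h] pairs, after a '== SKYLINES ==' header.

== SKYLINES ==
[[20,14],[30,0]]
[[20,14],[30,0]]
[[20,14],[30,0]]
[[20,17],[22,14],[30,0]]
[[2,18],[3,0],[20,17],[22,14],[30,0]]
[[2,18],[3,0],[20,17],[22,14],[30,0]]
[[2,18],[3,0],[20,17],[22,14],[30,0]]
[[2,18],[3,0],[20,17],[22,14],[30,0]]
[[2,18],[3,0],[18,7],[20,17],[22,14],[30,0]]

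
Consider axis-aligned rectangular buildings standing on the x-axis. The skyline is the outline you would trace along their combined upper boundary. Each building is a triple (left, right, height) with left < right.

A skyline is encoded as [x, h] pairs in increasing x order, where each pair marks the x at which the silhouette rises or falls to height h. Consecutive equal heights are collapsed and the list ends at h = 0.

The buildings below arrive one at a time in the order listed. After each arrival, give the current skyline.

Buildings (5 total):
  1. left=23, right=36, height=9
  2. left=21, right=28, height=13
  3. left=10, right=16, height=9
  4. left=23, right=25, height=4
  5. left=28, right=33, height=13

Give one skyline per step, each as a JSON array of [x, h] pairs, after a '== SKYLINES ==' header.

== SKYLINES ==
[[23,9],[36,0]]
[[21,13],[28,9],[36,0]]
[[10,9],[16,0],[21,13],[28,9],[36,0]]
[[10,9],[16,0],[21,13],[28,9],[36,0]]
[[10,9],[16,0],[21,13],[33,9],[36,0]]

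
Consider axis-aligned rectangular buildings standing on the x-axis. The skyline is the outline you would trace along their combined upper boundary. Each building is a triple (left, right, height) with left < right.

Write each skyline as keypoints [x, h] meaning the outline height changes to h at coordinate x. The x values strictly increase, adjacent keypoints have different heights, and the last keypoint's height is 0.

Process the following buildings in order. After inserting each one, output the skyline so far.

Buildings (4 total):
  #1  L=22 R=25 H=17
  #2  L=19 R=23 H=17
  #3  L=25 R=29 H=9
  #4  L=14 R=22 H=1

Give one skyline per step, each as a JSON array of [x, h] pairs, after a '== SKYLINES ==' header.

== SKYLINES ==
[[22,17],[25,0]]
[[19,17],[25,0]]
[[19,17],[25,9],[29,0]]
[[14,1],[19,17],[25,9],[29,0]]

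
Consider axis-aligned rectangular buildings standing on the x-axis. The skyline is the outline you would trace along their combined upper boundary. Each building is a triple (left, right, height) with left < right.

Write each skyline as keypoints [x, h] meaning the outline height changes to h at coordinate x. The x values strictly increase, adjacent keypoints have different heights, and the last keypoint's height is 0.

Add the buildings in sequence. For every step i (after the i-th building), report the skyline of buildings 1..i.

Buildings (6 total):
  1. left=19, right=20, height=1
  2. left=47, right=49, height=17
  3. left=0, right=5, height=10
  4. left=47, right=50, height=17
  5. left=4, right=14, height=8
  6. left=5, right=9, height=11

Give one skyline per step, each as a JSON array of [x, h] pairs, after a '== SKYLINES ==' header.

== SKYLINES ==
[[19,1],[20,0]]
[[19,1],[20,0],[47,17],[49,0]]
[[0,10],[5,0],[19,1],[20,0],[47,17],[49,0]]
[[0,10],[5,0],[19,1],[20,0],[47,17],[50,0]]
[[0,10],[5,8],[14,0],[19,1],[20,0],[47,17],[50,0]]
[[0,10],[5,11],[9,8],[14,0],[19,1],[20,0],[47,17],[50,0]]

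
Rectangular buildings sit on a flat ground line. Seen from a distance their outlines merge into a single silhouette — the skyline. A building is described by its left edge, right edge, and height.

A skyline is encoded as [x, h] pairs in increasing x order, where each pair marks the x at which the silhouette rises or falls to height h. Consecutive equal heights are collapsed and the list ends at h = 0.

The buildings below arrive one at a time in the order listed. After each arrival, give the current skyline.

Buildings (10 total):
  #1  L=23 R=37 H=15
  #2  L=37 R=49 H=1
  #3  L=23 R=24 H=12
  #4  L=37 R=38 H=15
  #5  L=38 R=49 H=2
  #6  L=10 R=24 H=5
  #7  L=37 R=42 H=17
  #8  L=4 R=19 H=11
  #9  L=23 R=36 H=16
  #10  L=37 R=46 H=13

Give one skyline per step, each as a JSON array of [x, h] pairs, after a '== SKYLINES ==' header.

== SKYLINES ==
[[23,15],[37,0]]
[[23,15],[37,1],[49,0]]
[[23,15],[37,1],[49,0]]
[[23,15],[38,1],[49,0]]
[[23,15],[38,2],[49,0]]
[[10,5],[23,15],[38,2],[49,0]]
[[10,5],[23,15],[37,17],[42,2],[49,0]]
[[4,11],[19,5],[23,15],[37,17],[42,2],[49,0]]
[[4,11],[19,5],[23,16],[36,15],[37,17],[42,2],[49,0]]
[[4,11],[19,5],[23,16],[36,15],[37,17],[42,13],[46,2],[49,0]]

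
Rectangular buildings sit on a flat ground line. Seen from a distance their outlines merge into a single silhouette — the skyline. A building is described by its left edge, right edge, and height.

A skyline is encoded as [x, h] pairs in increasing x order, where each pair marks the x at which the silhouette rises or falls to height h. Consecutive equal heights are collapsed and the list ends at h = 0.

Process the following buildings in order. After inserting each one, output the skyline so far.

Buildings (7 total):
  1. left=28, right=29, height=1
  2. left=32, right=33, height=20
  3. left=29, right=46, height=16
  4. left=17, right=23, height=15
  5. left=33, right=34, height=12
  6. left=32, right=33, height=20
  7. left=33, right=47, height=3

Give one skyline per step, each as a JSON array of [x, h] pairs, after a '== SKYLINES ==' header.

== SKYLINES ==
[[28,1],[29,0]]
[[28,1],[29,0],[32,20],[33,0]]
[[28,1],[29,16],[32,20],[33,16],[46,0]]
[[17,15],[23,0],[28,1],[29,16],[32,20],[33,16],[46,0]]
[[17,15],[23,0],[28,1],[29,16],[32,20],[33,16],[46,0]]
[[17,15],[23,0],[28,1],[29,16],[32,20],[33,16],[46,0]]
[[17,15],[23,0],[28,1],[29,16],[32,20],[33,16],[46,3],[47,0]]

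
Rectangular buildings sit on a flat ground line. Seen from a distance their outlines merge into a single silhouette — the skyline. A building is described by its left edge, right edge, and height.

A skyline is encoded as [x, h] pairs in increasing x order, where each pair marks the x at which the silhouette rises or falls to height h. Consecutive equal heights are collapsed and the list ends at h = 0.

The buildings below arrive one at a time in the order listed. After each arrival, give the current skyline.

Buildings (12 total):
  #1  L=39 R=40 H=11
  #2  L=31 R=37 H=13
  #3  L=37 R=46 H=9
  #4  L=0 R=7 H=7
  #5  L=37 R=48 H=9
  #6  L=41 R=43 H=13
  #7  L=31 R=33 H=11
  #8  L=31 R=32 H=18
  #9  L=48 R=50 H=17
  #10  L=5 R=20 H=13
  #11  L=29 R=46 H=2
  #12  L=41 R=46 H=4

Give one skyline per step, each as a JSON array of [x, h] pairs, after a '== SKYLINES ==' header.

== SKYLINES ==
[[39,11],[40,0]]
[[31,13],[37,0],[39,11],[40,0]]
[[31,13],[37,9],[39,11],[40,9],[46,0]]
[[0,7],[7,0],[31,13],[37,9],[39,11],[40,9],[46,0]]
[[0,7],[7,0],[31,13],[37,9],[39,11],[40,9],[48,0]]
[[0,7],[7,0],[31,13],[37,9],[39,11],[40,9],[41,13],[43,9],[48,0]]
[[0,7],[7,0],[31,13],[37,9],[39,11],[40,9],[41,13],[43,9],[48,0]]
[[0,7],[7,0],[31,18],[32,13],[37,9],[39,11],[40,9],[41,13],[43,9],[48,0]]
[[0,7],[7,0],[31,18],[32,13],[37,9],[39,11],[40,9],[41,13],[43,9],[48,17],[50,0]]
[[0,7],[5,13],[20,0],[31,18],[32,13],[37,9],[39,11],[40,9],[41,13],[43,9],[48,17],[50,0]]
[[0,7],[5,13],[20,0],[29,2],[31,18],[32,13],[37,9],[39,11],[40,9],[41,13],[43,9],[48,17],[50,0]]
[[0,7],[5,13],[20,0],[29,2],[31,18],[32,13],[37,9],[39,11],[40,9],[41,13],[43,9],[48,17],[50,0]]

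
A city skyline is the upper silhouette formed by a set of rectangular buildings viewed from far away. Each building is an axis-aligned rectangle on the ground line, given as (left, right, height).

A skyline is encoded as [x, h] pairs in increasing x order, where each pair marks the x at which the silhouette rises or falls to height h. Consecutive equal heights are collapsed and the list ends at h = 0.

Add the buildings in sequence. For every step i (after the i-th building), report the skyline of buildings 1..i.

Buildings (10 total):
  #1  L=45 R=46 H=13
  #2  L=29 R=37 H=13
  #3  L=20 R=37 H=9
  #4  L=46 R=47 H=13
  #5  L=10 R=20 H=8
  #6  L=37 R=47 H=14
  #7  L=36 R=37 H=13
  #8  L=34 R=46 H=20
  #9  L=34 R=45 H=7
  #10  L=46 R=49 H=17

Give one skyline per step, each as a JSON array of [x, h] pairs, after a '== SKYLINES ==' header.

== SKYLINES ==
[[45,13],[46,0]]
[[29,13],[37,0],[45,13],[46,0]]
[[20,9],[29,13],[37,0],[45,13],[46,0]]
[[20,9],[29,13],[37,0],[45,13],[47,0]]
[[10,8],[20,9],[29,13],[37,0],[45,13],[47,0]]
[[10,8],[20,9],[29,13],[37,14],[47,0]]
[[10,8],[20,9],[29,13],[37,14],[47,0]]
[[10,8],[20,9],[29,13],[34,20],[46,14],[47,0]]
[[10,8],[20,9],[29,13],[34,20],[46,14],[47,0]]
[[10,8],[20,9],[29,13],[34,20],[46,17],[49,0]]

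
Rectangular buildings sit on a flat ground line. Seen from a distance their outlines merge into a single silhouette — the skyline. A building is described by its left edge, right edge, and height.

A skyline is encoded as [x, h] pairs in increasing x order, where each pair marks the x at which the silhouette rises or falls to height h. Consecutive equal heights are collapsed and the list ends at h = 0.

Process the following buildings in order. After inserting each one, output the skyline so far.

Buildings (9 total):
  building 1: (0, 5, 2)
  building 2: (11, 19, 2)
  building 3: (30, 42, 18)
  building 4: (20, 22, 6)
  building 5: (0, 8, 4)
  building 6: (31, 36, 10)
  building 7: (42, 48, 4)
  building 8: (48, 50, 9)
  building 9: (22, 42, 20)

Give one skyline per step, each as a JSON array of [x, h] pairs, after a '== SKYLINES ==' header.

== SKYLINES ==
[[0,2],[5,0]]
[[0,2],[5,0],[11,2],[19,0]]
[[0,2],[5,0],[11,2],[19,0],[30,18],[42,0]]
[[0,2],[5,0],[11,2],[19,0],[20,6],[22,0],[30,18],[42,0]]
[[0,4],[8,0],[11,2],[19,0],[20,6],[22,0],[30,18],[42,0]]
[[0,4],[8,0],[11,2],[19,0],[20,6],[22,0],[30,18],[42,0]]
[[0,4],[8,0],[11,2],[19,0],[20,6],[22,0],[30,18],[42,4],[48,0]]
[[0,4],[8,0],[11,2],[19,0],[20,6],[22,0],[30,18],[42,4],[48,9],[50,0]]
[[0,4],[8,0],[11,2],[19,0],[20,6],[22,20],[42,4],[48,9],[50,0]]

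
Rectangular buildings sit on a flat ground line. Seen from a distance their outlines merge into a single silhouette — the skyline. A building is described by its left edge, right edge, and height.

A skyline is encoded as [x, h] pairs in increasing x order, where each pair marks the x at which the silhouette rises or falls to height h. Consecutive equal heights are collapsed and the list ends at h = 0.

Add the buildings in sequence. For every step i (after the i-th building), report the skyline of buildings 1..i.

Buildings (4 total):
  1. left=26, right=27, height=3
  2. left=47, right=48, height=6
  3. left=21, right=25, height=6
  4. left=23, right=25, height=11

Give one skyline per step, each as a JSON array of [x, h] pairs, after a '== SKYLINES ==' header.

== SKYLINES ==
[[26,3],[27,0]]
[[26,3],[27,0],[47,6],[48,0]]
[[21,6],[25,0],[26,3],[27,0],[47,6],[48,0]]
[[21,6],[23,11],[25,0],[26,3],[27,0],[47,6],[48,0]]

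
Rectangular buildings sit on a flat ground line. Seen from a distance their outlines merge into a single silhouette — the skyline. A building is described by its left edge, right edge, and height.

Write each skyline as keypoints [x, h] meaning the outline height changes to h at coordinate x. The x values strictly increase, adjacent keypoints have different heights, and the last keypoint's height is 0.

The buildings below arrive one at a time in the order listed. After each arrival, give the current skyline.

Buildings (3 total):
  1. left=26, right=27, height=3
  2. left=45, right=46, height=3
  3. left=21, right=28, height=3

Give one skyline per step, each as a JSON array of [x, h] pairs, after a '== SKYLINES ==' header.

== SKYLINES ==
[[26,3],[27,0]]
[[26,3],[27,0],[45,3],[46,0]]
[[21,3],[28,0],[45,3],[46,0]]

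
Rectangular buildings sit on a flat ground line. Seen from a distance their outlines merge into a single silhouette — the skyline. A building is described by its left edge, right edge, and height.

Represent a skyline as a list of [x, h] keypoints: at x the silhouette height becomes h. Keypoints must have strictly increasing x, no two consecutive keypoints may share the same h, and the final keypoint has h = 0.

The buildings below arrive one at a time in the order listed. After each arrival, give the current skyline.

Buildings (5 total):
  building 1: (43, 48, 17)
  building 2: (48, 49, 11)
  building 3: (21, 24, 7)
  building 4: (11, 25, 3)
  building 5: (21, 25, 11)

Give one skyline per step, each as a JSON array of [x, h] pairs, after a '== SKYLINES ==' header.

== SKYLINES ==
[[43,17],[48,0]]
[[43,17],[48,11],[49,0]]
[[21,7],[24,0],[43,17],[48,11],[49,0]]
[[11,3],[21,7],[24,3],[25,0],[43,17],[48,11],[49,0]]
[[11,3],[21,11],[25,0],[43,17],[48,11],[49,0]]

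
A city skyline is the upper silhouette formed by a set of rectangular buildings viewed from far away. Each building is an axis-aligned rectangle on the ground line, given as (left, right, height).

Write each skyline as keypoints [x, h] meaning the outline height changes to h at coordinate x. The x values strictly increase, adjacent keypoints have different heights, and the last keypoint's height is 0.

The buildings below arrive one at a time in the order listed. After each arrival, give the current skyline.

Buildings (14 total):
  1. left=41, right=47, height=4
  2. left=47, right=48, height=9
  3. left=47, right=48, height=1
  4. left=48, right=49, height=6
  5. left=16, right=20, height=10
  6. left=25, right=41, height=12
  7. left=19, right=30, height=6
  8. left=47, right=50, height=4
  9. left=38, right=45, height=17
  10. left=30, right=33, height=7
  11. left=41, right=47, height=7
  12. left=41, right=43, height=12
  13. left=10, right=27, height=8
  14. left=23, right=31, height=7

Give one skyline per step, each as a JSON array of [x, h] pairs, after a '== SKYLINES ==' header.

== SKYLINES ==
[[41,4],[47,0]]
[[41,4],[47,9],[48,0]]
[[41,4],[47,9],[48,0]]
[[41,4],[47,9],[48,6],[49,0]]
[[16,10],[20,0],[41,4],[47,9],[48,6],[49,0]]
[[16,10],[20,0],[25,12],[41,4],[47,9],[48,6],[49,0]]
[[16,10],[20,6],[25,12],[41,4],[47,9],[48,6],[49,0]]
[[16,10],[20,6],[25,12],[41,4],[47,9],[48,6],[49,4],[50,0]]
[[16,10],[20,6],[25,12],[38,17],[45,4],[47,9],[48,6],[49,4],[50,0]]
[[16,10],[20,6],[25,12],[38,17],[45,4],[47,9],[48,6],[49,4],[50,0]]
[[16,10],[20,6],[25,12],[38,17],[45,7],[47,9],[48,6],[49,4],[50,0]]
[[16,10],[20,6],[25,12],[38,17],[45,7],[47,9],[48,6],[49,4],[50,0]]
[[10,8],[16,10],[20,8],[25,12],[38,17],[45,7],[47,9],[48,6],[49,4],[50,0]]
[[10,8],[16,10],[20,8],[25,12],[38,17],[45,7],[47,9],[48,6],[49,4],[50,0]]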